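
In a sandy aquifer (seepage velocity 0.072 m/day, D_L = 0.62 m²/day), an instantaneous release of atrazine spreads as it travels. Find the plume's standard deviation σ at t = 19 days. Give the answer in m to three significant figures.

4.85 m

Dispersive spreading gives a Gaussian with σ² = 2Dt; advection only shifts the center.
σ = √(2 × 0.62 × 19) = 4.85 m.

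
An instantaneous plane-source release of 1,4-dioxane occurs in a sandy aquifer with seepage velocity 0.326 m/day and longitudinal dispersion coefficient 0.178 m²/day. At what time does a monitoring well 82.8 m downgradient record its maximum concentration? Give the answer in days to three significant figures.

252 days

For the 1D instantaneous-source solution, setting ∂C/∂t = 0 at fixed x gives v²t² + 2Dt − x² = 0, so t = (√(D² + v²x²) − D)/v².
√(D² + v²x²) = √(0.178² + 0.326² × 82.8²) = 26.99; v² = 0.106276.
t = (26.99 − 0.178)/0.106276 = 252 days (vs. the pure-advection estimate x/v = 254 d).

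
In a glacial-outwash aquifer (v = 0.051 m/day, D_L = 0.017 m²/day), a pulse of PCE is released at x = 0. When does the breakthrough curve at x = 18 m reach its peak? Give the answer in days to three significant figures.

For the 1D instantaneous-source solution, setting ∂C/∂t = 0 at fixed x gives v²t² + 2Dt − x² = 0, so t = (√(D² + v²x²) − D)/v².
√(D² + v²x²) = √(0.017² + 0.051² × 18²) = 0.9182; v² = 0.002601.
t = (0.9182 − 0.017)/0.002601 = 346 days (vs. the pure-advection estimate x/v = 353 d).

346 days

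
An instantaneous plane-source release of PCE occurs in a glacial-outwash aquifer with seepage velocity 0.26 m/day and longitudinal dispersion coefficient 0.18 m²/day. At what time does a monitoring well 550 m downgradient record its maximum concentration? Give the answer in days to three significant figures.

2110 days

For the 1D instantaneous-source solution, setting ∂C/∂t = 0 at fixed x gives v²t² + 2Dt − x² = 0, so t = (√(D² + v²x²) − D)/v².
√(D² + v²x²) = √(0.18² + 0.26² × 550²) = 143.0; v² = 0.0676.
t = (143.0 − 0.18)/0.0676 = 2110 days (vs. the pure-advection estimate x/v = 2120 d).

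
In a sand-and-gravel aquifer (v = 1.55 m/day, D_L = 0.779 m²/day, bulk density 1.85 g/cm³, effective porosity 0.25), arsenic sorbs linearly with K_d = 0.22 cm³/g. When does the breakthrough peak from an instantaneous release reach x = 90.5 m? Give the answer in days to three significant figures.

153 days

Retardation factor R = 1 + ρ_b·K_d/n = 1 + 1.85 × 0.22/0.25 = 2.628.
Sorption retards both mechanisms: v_R = v/R = 0.5898 m/day, D_R = D/R = 0.2964 m²/day.
Peak time from v_R²t² + 2D_R t − x² = 0: t = (√(D_R² + v_R²x²) − D_R)/v_R².
√(D_R² + v_R²x²) = √(0.2964² + 0.5898² × 90.5²) = 53.38; v_R² = 0.3479.
t = (53.38 − 0.2964)/0.3479 = 153 days.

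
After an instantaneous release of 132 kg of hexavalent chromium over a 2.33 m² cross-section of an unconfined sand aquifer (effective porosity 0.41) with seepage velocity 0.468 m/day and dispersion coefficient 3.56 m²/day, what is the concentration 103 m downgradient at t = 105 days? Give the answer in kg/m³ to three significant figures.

For an instantaneous plane source, C(x,t) = M/(n_e·A·√(4πDt)) · exp(−(x−vt)²/(4Dt)), with n_e·A the pore (flow) area.
Plume center vt = 0.468 × 105 = 49.14 m, so the well at 103 m is 53.86 m downgradient of the peak.
√(4πDt) = 68.54 m, giving peak height M/(n_e·A·√(4πDt)) = 132/(0.41 × 2.33 × 68.54) = 2.016 kg/m³.
(x−vt)²/(4Dt) = (53.86)²/(4 × 3.56 × 105) = 1.940; exp(−1.940) = 0.1437.
C = 2.016 × 0.1437 = 0.290 kg/m³.

0.290 kg/m³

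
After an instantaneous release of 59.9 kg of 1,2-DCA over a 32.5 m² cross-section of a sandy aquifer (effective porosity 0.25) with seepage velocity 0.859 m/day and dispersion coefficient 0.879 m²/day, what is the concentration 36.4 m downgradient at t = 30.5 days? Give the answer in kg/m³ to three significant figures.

0.152 kg/m³

For an instantaneous plane source, C(x,t) = M/(n_e·A·√(4πDt)) · exp(−(x−vt)²/(4Dt)), with n_e·A the pore (flow) area.
Plume center vt = 0.859 × 30.5 = 26.1995 m, so the well at 36.4 m is 10.2005 m downgradient of the peak.
√(4πDt) = 18.35 m, giving peak height M/(n_e·A·√(4πDt)) = 59.9/(0.25 × 32.5 × 18.35) = 0.4018 kg/m³.
(x−vt)²/(4Dt) = (10.2005)²/(4 × 0.879 × 30.5) = 0.9703; exp(−0.9703) = 0.3790.
C = 0.4018 × 0.3790 = 0.152 kg/m³.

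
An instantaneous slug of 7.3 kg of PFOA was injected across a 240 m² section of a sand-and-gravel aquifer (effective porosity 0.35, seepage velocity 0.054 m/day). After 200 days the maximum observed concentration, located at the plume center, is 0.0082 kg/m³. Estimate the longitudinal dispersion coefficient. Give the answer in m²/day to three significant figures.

0.0447 m²/day

At the plume center C_max = M/(n_e·A·√(4πDt)), so D = M²/(4πt·(n_e·A·C_max)²).
n_e·A·C_max = 0.35 × 240 × 0.0082 = 0.6888 kg/m.
D = 7.3²/(4π × 200 × 0.6888²) = 0.0447 m²/day.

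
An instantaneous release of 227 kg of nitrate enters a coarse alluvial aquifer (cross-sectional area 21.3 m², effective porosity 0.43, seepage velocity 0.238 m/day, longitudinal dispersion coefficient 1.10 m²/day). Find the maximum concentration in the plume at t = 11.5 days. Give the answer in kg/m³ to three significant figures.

1.97 kg/m³

The peak of an instantaneous 1D plume sits at x = vt; there the Gaussian factor is 1 and C_max = M/(n_e·A·√(4πDt)), where n_e·A is the pore area the mass is dissolved in.
√(4πDt) = √(4π × 1.10 × 11.5) = 12.61 m, so C_max = 227/(0.43 × 21.3 × 12.61) = 1.97 kg/m³.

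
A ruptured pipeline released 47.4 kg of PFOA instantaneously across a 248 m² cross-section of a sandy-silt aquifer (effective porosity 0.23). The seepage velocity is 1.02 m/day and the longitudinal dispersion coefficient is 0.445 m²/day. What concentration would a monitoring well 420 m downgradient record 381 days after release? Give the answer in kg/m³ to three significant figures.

For an instantaneous plane source, C(x,t) = M/(n_e·A·√(4πDt)) · exp(−(x−vt)²/(4Dt)), with n_e·A the pore (flow) area.
Plume center vt = 1.02 × 381 = 388.62 m, so the well at 420 m is 31.38 m downgradient of the peak.
√(4πDt) = 46.16 m, giving peak height M/(n_e·A·√(4πDt)) = 47.4/(0.23 × 248 × 46.16) = 0.01800 kg/m³.
(x−vt)²/(4Dt) = (31.38)²/(4 × 0.445 × 381) = 1.452; exp(−1.452) = 0.2341.
C = 0.01800 × 0.2341 = 0.00421 kg/m³.

0.00421 kg/m³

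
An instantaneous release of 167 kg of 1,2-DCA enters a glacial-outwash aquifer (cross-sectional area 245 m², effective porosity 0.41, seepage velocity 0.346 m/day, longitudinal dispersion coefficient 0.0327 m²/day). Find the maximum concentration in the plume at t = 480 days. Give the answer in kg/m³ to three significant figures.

The peak of an instantaneous 1D plume sits at x = vt; there the Gaussian factor is 1 and C_max = M/(n_e·A·√(4πDt)), where n_e·A is the pore area the mass is dissolved in.
√(4πDt) = √(4π × 0.0327 × 480) = 14.04 m, so C_max = 167/(0.41 × 245 × 14.04) = 0.118 kg/m³.

0.118 kg/m³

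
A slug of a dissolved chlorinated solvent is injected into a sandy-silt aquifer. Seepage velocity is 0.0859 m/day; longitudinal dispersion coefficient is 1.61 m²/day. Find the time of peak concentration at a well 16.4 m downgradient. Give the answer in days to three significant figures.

For the 1D instantaneous-source solution, setting ∂C/∂t = 0 at fixed x gives v²t² + 2Dt − x² = 0, so t = (√(D² + v²x²) − D)/v².
√(D² + v²x²) = √(1.61² + 0.0859² × 16.4²) = 2.139; v² = 0.00737881.
t = (2.139 − 1.61)/0.00737881 = 71.7 days (vs. the pure-advection estimate x/v = 191 d).

71.7 days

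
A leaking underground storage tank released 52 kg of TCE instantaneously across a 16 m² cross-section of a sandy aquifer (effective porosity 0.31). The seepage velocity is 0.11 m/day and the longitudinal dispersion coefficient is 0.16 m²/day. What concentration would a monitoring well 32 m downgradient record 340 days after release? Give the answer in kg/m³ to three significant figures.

0.351 kg/m³

For an instantaneous plane source, C(x,t) = M/(n_e·A·√(4πDt)) · exp(−(x−vt)²/(4Dt)), with n_e·A the pore (flow) area.
Plume center vt = 0.11 × 340 = 37.4 m, so the well at 32 m is 5.4 m upgradient of the peak.
√(4πDt) = 26.15 m, giving peak height M/(n_e·A·√(4πDt)) = 52/(0.31 × 16 × 26.15) = 0.4009 kg/m³.
(x−vt)²/(4Dt) = (-5.4)²/(4 × 0.16 × 340) = 0.1340; exp(−0.1340) = 0.8746.
C = 0.4009 × 0.8746 = 0.351 kg/m³.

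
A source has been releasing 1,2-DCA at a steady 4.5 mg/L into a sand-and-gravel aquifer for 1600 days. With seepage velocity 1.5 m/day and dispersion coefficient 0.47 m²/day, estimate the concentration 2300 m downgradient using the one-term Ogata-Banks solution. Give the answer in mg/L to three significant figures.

4.48 mg/L

For a continuous step input, C/C₀ ≈ ½·erfc((x−vt)/(2√(Dt))).
vt = 1.5 × 1600 = 2400 m and 2√(Dt) = 2√(0.47 × 1600) = 54.85 m.
Argument (x−vt)/(2√(Dt)) = (2300 − 2400)/54.85 = -1.823; ½·erfc(-1.823) = 0.9950.
C = 4.5 × 0.9950 = 4.48 mg/L.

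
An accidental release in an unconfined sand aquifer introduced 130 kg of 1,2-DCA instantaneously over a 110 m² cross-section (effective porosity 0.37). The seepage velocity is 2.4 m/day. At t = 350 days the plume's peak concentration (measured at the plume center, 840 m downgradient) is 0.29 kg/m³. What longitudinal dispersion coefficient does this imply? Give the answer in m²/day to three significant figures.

0.0276 m²/day

At the plume center C_max = M/(n_e·A·√(4πDt)), so D = M²/(4πt·(n_e·A·C_max)²).
n_e·A·C_max = 0.37 × 110 × 0.29 = 11.80 kg/m.
D = 130²/(4π × 350 × 11.80²) = 0.0276 m²/day.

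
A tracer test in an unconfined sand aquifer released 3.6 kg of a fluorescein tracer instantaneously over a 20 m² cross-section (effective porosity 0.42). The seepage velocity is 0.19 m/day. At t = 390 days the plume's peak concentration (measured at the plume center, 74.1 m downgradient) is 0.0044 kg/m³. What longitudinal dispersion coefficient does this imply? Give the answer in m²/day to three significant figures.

At the plume center C_max = M/(n_e·A·√(4πDt)), so D = M²/(4πt·(n_e·A·C_max)²).
n_e·A·C_max = 0.42 × 20 × 0.0044 = 0.03696 kg/m.
D = 3.6²/(4π × 390 × 0.03696²) = 1.94 m²/day.

1.94 m²/day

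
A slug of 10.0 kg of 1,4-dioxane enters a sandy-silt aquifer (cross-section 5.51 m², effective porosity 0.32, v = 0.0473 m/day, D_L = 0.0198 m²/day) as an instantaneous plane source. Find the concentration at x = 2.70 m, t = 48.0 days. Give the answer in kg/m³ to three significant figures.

For an instantaneous plane source, C(x,t) = M/(n_e·A·√(4πDt)) · exp(−(x−vt)²/(4Dt)), with n_e·A the pore (flow) area.
Plume center vt = 0.0473 × 48.0 = 2.2704 m, so the well at 2.70 m is 0.4296 m downgradient of the peak.
√(4πDt) = 3.456 m, giving peak height M/(n_e·A·√(4πDt)) = 10.0/(0.32 × 5.51 × 3.456) = 1.641 kg/m³.
(x−vt)²/(4Dt) = (0.4296)²/(4 × 0.0198 × 48.0) = 0.04855; exp(−0.04855) = 0.9526.
C = 1.641 × 0.9526 = 1.56 kg/m³.

1.56 kg/m³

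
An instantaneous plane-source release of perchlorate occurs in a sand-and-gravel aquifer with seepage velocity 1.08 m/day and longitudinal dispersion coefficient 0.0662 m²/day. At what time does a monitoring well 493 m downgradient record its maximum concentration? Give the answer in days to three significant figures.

456 days

For the 1D instantaneous-source solution, setting ∂C/∂t = 0 at fixed x gives v²t² + 2Dt − x² = 0, so t = (√(D² + v²x²) − D)/v².
√(D² + v²x²) = √(0.0662² + 1.08² × 493²) = 532.4; v² = 1.1664.
t = (532.4 − 0.0662)/1.1664 = 456 days (vs. the pure-advection estimate x/v = 456 d).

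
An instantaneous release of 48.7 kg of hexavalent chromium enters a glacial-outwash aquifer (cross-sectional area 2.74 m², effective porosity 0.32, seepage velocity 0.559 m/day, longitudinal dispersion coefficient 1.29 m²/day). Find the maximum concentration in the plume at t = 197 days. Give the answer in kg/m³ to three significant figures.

0.983 kg/m³

The peak of an instantaneous 1D plume sits at x = vt; there the Gaussian factor is 1 and C_max = M/(n_e·A·√(4πDt)), where n_e·A is the pore area the mass is dissolved in.
√(4πDt) = √(4π × 1.29 × 197) = 56.51 m, so C_max = 48.7/(0.32 × 2.74 × 56.51) = 0.983 kg/m³.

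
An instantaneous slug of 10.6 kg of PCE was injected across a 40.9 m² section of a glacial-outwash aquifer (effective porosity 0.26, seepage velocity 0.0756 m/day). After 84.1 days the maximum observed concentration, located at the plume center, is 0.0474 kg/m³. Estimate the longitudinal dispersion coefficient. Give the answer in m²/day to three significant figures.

At the plume center C_max = M/(n_e·A·√(4πDt)), so D = M²/(4πt·(n_e·A·C_max)²).
n_e·A·C_max = 0.26 × 40.9 × 0.0474 = 0.5041 kg/m.
D = 10.6²/(4π × 84.1 × 0.5041²) = 0.418 m²/day.

0.418 m²/day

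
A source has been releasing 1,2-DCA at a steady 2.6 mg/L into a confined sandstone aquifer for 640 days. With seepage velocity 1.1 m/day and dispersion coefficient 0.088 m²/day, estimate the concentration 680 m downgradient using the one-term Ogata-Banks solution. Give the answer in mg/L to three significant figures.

For a continuous step input, C/C₀ ≈ ½·erfc((x−vt)/(2√(Dt))).
vt = 1.1 × 640 = 704 m and 2√(Dt) = 2√(0.088 × 640) = 15.01 m.
Argument (x−vt)/(2√(Dt)) = (680 − 704)/15.01 = -1.599; ½·erfc(-1.599) = 0.9881.
C = 2.6 × 0.9881 = 2.57 mg/L.

2.57 mg/L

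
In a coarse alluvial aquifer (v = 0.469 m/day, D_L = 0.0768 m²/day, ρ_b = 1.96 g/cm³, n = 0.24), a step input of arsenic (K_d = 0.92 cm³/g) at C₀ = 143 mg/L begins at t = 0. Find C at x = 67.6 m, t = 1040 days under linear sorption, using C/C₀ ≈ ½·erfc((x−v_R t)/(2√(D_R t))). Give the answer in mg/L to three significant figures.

Retardation factor R = 1 + ρ_b·K_d/n = 1 + 1.96 × 0.92/0.24 = 8.513.
Sorption retards both mechanisms: v_R = v/R = 0.05509 m/day, D_R = D/R = 0.009021 m²/day.
v_R·t = 0.05509 × 1040 = 57.2936 m; 2√(D_R t) = 6.126 m; argument = (67.6 − 57.2936)/6.126 = 1.682.
C = C₀ × ½·erfc(1.682) = 143 × 0.008687 = 1.24 mg/L.

1.24 mg/L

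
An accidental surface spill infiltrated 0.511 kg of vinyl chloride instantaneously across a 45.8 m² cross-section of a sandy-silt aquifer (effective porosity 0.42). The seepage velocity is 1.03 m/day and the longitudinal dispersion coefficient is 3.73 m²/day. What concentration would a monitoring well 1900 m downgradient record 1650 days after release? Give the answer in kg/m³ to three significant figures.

1.87e-05 kg/m³

For an instantaneous plane source, C(x,t) = M/(n_e·A·√(4πDt)) · exp(−(x−vt)²/(4Dt)), with n_e·A the pore (flow) area.
Plume center vt = 1.03 × 1650 = 1699.5 m, so the well at 1900 m is 200.5 m downgradient of the peak.
√(4πDt) = 278.1 m, giving peak height M/(n_e·A·√(4πDt)) = 0.511/(0.42 × 45.8 × 278.1) = 9.552e-05 kg/m³.
(x−vt)²/(4Dt) = (200.5)²/(4 × 3.73 × 1650) = 1.633; exp(−1.633) = 0.1953.
C = 9.552e-05 × 0.1953 = 1.87e-05 kg/m³.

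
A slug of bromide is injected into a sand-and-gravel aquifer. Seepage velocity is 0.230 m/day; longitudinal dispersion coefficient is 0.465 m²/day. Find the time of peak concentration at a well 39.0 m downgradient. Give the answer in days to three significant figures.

161 days

For the 1D instantaneous-source solution, setting ∂C/∂t = 0 at fixed x gives v²t² + 2Dt − x² = 0, so t = (√(D² + v²x²) − D)/v².
√(D² + v²x²) = √(0.465² + 0.230² × 39.0²) = 8.982; v² = 0.0529.
t = (8.982 − 0.465)/0.0529 = 161 days (vs. the pure-advection estimate x/v = 170 d).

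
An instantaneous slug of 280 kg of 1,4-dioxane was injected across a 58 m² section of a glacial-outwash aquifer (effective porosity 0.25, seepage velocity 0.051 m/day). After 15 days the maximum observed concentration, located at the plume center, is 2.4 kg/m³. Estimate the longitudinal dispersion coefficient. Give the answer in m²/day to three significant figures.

0.343 m²/day

At the plume center C_max = M/(n_e·A·√(4πDt)), so D = M²/(4πt·(n_e·A·C_max)²).
n_e·A·C_max = 0.25 × 58 × 2.4 = 34.80 kg/m.
D = 280²/(4π × 15 × 34.80²) = 0.343 m²/day.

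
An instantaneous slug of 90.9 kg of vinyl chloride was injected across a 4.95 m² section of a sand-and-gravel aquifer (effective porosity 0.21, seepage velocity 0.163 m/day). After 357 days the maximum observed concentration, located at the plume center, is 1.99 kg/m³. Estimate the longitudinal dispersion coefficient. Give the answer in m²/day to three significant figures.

0.430 m²/day

At the plume center C_max = M/(n_e·A·√(4πDt)), so D = M²/(4πt·(n_e·A·C_max)²).
n_e·A·C_max = 0.21 × 4.95 × 1.99 = 2.069 kg/m.
D = 90.9²/(4π × 357 × 2.069²) = 0.430 m²/day.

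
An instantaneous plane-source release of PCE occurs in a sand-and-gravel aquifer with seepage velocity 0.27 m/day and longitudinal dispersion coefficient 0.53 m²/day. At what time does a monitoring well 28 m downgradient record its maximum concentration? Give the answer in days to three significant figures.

96.7 days

For the 1D instantaneous-source solution, setting ∂C/∂t = 0 at fixed x gives v²t² + 2Dt − x² = 0, so t = (√(D² + v²x²) − D)/v².
√(D² + v²x²) = √(0.53² + 0.27² × 28²) = 7.579; v² = 0.0729.
t = (7.579 − 0.53)/0.0729 = 96.7 days (vs. the pure-advection estimate x/v = 104 d).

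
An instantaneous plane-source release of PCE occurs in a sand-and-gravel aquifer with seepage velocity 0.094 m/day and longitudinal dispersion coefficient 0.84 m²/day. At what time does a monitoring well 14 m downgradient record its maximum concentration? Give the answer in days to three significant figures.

81.6 days

For the 1D instantaneous-source solution, setting ∂C/∂t = 0 at fixed x gives v²t² + 2Dt − x² = 0, so t = (√(D² + v²x²) − D)/v².
√(D² + v²x²) = √(0.84² + 0.094² × 14²) = 1.561; v² = 0.008836.
t = (1.561 − 0.84)/0.008836 = 81.6 days (vs. the pure-advection estimate x/v = 149 d).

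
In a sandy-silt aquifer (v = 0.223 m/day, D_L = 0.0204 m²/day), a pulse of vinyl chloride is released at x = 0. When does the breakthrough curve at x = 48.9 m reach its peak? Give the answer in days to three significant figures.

219 days

For the 1D instantaneous-source solution, setting ∂C/∂t = 0 at fixed x gives v²t² + 2Dt − x² = 0, so t = (√(D² + v²x²) − D)/v².
√(D² + v²x²) = √(0.0204² + 0.223² × 48.9²) = 10.90; v² = 0.049729.
t = (10.90 − 0.0204)/0.049729 = 219 days (vs. the pure-advection estimate x/v = 219 d).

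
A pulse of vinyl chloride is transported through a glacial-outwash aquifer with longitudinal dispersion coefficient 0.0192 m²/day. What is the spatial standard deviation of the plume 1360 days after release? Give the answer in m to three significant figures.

Dispersive spreading gives a Gaussian with σ² = 2Dt; advection only shifts the center.
σ = √(2 × 0.0192 × 1360) = 7.23 m.

7.23 m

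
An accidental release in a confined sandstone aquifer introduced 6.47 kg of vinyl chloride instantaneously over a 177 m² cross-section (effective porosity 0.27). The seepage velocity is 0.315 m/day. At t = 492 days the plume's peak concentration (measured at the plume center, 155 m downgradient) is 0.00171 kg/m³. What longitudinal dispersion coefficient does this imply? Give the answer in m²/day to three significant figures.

1.01 m²/day

At the plume center C_max = M/(n_e·A·√(4πDt)), so D = M²/(4πt·(n_e·A·C_max)²).
n_e·A·C_max = 0.27 × 177 × 0.00171 = 0.08172 kg/m.
D = 6.47²/(4π × 492 × 0.08172²) = 1.01 m²/day.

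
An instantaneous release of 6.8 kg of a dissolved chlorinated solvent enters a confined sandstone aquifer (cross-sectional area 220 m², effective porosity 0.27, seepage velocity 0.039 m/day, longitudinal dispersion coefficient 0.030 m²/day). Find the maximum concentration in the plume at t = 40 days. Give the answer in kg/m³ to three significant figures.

The peak of an instantaneous 1D plume sits at x = vt; there the Gaussian factor is 1 and C_max = M/(n_e·A·√(4πDt)), where n_e·A is the pore area the mass is dissolved in.
√(4πDt) = √(4π × 0.030 × 40) = 3.883 m, so C_max = 6.8/(0.27 × 220 × 3.883) = 0.0295 kg/m³.

0.0295 kg/m³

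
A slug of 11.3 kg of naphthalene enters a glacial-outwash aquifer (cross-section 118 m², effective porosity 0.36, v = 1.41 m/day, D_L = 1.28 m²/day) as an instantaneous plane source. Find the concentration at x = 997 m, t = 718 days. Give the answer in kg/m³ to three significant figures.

0.00232 kg/m³

For an instantaneous plane source, C(x,t) = M/(n_e·A·√(4πDt)) · exp(−(x−vt)²/(4Dt)), with n_e·A the pore (flow) area.
Plume center vt = 1.41 × 718 = 1012.38 m, so the well at 997 m is 15.38 m upgradient of the peak.
√(4πDt) = 107.5 m, giving peak height M/(n_e·A·√(4πDt)) = 11.3/(0.36 × 118 × 107.5) = 0.002474 kg/m³.
(x−vt)²/(4Dt) = (-15.38)²/(4 × 1.28 × 718) = 0.06435; exp(−0.06435) = 0.9377.
C = 0.002474 × 0.9377 = 0.00232 kg/m³.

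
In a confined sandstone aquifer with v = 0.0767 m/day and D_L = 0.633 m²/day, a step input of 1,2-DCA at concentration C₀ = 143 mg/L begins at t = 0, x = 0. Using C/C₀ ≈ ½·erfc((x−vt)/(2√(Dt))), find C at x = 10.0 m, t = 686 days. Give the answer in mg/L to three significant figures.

132 mg/L

For a continuous step input, C/C₀ ≈ ½·erfc((x−vt)/(2√(Dt))).
vt = 0.0767 × 686 = 52.6162 m and 2√(Dt) = 2√(0.633 × 686) = 41.68 m.
Argument (x−vt)/(2√(Dt)) = (10.0 − 52.6162)/41.68 = -1.022; ½·erfc(-1.022) = 0.9258.
C = 143 × 0.9258 = 132 mg/L.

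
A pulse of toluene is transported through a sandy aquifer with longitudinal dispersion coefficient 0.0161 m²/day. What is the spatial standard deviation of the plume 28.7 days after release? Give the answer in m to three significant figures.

Dispersive spreading gives a Gaussian with σ² = 2Dt; advection only shifts the center.
σ = √(2 × 0.0161 × 28.7) = 0.961 m.

0.961 m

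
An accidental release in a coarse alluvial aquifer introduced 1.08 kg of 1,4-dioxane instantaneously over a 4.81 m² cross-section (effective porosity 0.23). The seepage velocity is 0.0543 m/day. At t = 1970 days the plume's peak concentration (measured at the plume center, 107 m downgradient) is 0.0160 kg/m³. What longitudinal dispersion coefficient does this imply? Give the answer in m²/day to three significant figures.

At the plume center C_max = M/(n_e·A·√(4πDt)), so D = M²/(4πt·(n_e·A·C_max)²).
n_e·A·C_max = 0.23 × 4.81 × 0.0160 = 0.01770 kg/m.
D = 1.08²/(4π × 1970 × 0.01770²) = 0.150 m²/day.

0.150 m²/day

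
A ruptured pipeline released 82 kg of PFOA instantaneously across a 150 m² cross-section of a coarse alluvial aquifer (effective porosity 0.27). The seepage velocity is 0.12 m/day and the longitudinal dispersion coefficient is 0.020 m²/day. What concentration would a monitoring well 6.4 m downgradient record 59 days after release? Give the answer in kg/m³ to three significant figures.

0.477 kg/m³

For an instantaneous plane source, C(x,t) = M/(n_e·A·√(4πDt)) · exp(−(x−vt)²/(4Dt)), with n_e·A the pore (flow) area.
Plume center vt = 0.12 × 59 = 7.08 m, so the well at 6.4 m is 0.68 m upgradient of the peak.
√(4πDt) = 3.851 m, giving peak height M/(n_e·A·√(4πDt)) = 82/(0.27 × 150 × 3.851) = 0.5258 kg/m³.
(x−vt)²/(4Dt) = (-0.68)²/(4 × 0.020 × 59) = 0.09797; exp(−0.09797) = 0.9067.
C = 0.5258 × 0.9067 = 0.477 kg/m³.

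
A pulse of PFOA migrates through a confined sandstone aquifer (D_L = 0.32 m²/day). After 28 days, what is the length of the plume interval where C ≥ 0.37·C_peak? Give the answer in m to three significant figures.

The plume is Gaussian with σ = √(2Dt) = √(2 × 0.32 × 28) = 4.233 m.
C/C_peak = exp(−Δx²/(2σ²)) = 0.37 ⇒ Δx = σ·√(−2 ln 0.37) = 4.233 × 1.410 = 5.969 m.
Width = 2Δx = 11.9 m.

11.9 m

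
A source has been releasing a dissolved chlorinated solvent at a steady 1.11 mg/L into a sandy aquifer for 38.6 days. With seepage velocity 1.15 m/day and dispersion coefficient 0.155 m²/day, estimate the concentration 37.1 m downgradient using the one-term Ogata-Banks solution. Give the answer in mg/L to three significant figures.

For a continuous step input, C/C₀ ≈ ½·erfc((x−vt)/(2√(Dt))).
vt = 1.15 × 38.6 = 44.39 m and 2√(Dt) = 2√(0.155 × 38.6) = 4.892 m.
Argument (x−vt)/(2√(Dt)) = (37.1 − 44.39)/4.892 = -1.490; ½·erfc(-1.490) = 0.9824.
C = 1.11 × 0.9824 = 1.09 mg/L.

1.09 mg/L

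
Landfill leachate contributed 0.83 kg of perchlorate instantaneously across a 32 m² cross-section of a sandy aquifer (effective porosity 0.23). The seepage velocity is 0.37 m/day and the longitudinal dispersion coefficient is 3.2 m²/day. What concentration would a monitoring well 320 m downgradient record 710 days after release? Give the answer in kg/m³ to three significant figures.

0.000465 kg/m³

For an instantaneous plane source, C(x,t) = M/(n_e·A·√(4πDt)) · exp(−(x−vt)²/(4Dt)), with n_e·A the pore (flow) area.
Plume center vt = 0.37 × 710 = 262.7 m, so the well at 320 m is 57.3 m downgradient of the peak.
√(4πDt) = 169.0 m, giving peak height M/(n_e·A·√(4πDt)) = 0.83/(0.23 × 32 × 169.0) = 0.0006673 kg/m³.
(x−vt)²/(4Dt) = (57.3)²/(4 × 3.2 × 710) = 0.3613; exp(−0.3613) = 0.6968.
C = 0.0006673 × 0.6968 = 0.000465 kg/m³.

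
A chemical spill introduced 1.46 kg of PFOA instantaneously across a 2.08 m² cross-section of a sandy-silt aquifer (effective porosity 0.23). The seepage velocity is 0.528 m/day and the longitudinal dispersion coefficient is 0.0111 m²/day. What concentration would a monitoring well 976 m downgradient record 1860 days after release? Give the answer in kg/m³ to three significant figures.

0.121 kg/m³

For an instantaneous plane source, C(x,t) = M/(n_e·A·√(4πDt)) · exp(−(x−vt)²/(4Dt)), with n_e·A the pore (flow) area.
Plume center vt = 0.528 × 1860 = 982.08 m, so the well at 976 m is 6.08 m upgradient of the peak.
√(4πDt) = 16.11 m, giving peak height M/(n_e·A·√(4πDt)) = 1.46/(0.23 × 2.08 × 16.11) = 0.1894 kg/m³.
(x−vt)²/(4Dt) = (-6.08)²/(4 × 0.0111 × 1860) = 0.4476; exp(−0.4476) = 0.6392.
C = 0.1894 × 0.6392 = 0.121 kg/m³.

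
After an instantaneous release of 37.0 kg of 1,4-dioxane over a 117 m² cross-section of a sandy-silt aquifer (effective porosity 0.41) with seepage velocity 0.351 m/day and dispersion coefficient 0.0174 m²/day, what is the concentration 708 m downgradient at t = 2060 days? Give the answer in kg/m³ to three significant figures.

0.00747 kg/m³

For an instantaneous plane source, C(x,t) = M/(n_e·A·√(4πDt)) · exp(−(x−vt)²/(4Dt)), with n_e·A the pore (flow) area.
Plume center vt = 0.351 × 2060 = 723.06 m, so the well at 708 m is 15.06 m upgradient of the peak.
√(4πDt) = 21.22 m, giving peak height M/(n_e·A·√(4πDt)) = 37.0/(0.41 × 117 × 21.22) = 0.03635 kg/m³.
(x−vt)²/(4Dt) = (-15.06)²/(4 × 0.0174 × 2060) = 1.582; exp(−1.582) = 0.2056.
C = 0.03635 × 0.2056 = 0.00747 kg/m³.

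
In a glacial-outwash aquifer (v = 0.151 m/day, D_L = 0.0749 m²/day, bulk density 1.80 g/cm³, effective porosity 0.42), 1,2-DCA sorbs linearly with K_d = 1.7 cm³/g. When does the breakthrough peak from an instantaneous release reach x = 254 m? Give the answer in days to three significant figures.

13900 days

Retardation factor R = 1 + ρ_b·K_d/n = 1 + 1.80 × 1.7/0.42 = 8.286.
Sorption retards both mechanisms: v_R = v/R = 0.01822 m/day, D_R = D/R = 0.009039 m²/day.
Peak time from v_R²t² + 2D_R t − x² = 0: t = (√(D_R² + v_R²x²) − D_R)/v_R².
√(D_R² + v_R²x²) = √(0.009039² + 0.01822² × 254²) = 4.628; v_R² = 0.0003320.
t = (4.628 − 0.009039)/0.0003320 = 13900 days.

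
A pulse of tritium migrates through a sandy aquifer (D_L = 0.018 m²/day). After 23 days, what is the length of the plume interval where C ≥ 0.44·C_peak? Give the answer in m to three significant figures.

2.33 m

The plume is Gaussian with σ = √(2Dt) = √(2 × 0.018 × 23) = 0.9099 m.
C/C_peak = exp(−Δx²/(2σ²)) = 0.44 ⇒ Δx = σ·√(−2 ln 0.44) = 0.9099 × 1.281 = 1.166 m.
Width = 2Δx = 2.33 m.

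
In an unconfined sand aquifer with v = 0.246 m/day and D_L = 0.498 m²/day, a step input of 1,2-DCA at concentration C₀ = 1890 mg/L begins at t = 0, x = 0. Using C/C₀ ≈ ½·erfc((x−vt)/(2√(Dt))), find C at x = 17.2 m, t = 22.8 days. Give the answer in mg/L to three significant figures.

14.2 mg/L

For a continuous step input, C/C₀ ≈ ½·erfc((x−vt)/(2√(Dt))).
vt = 0.246 × 22.8 = 5.6088 m and 2√(Dt) = 2√(0.498 × 22.8) = 6.739 m.
Argument (x−vt)/(2√(Dt)) = (17.2 − 5.6088)/6.739 = 1.720; ½·erfc(1.720) = 0.007499.
C = 1890 × 0.007499 = 14.2 mg/L.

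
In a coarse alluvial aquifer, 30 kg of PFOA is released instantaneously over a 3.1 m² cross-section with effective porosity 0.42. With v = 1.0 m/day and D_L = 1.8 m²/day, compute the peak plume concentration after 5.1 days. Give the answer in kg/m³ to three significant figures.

The peak of an instantaneous 1D plume sits at x = vt; there the Gaussian factor is 1 and C_max = M/(n_e·A·√(4πDt)), where n_e·A is the pore area the mass is dissolved in.
√(4πDt) = √(4π × 1.8 × 5.1) = 10.74 m, so C_max = 30/(0.42 × 3.1 × 10.74) = 2.15 kg/m³.

2.15 kg/m³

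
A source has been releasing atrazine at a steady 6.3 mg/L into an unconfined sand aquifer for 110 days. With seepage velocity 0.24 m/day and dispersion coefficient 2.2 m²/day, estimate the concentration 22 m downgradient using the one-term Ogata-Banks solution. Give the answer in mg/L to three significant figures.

3.65 mg/L

For a continuous step input, C/C₀ ≈ ½·erfc((x−vt)/(2√(Dt))).
vt = 0.24 × 110 = 26.4 m and 2√(Dt) = 2√(2.2 × 110) = 31.11 m.
Argument (x−vt)/(2√(Dt)) = (22 − 26.4)/31.11 = -0.1414; ½·erfc(-0.1414) = 0.5792.
C = 6.3 × 0.5792 = 3.65 mg/L.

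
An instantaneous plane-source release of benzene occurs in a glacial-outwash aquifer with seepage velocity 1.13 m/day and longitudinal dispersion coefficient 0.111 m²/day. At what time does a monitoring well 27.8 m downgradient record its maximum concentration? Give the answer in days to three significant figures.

24.5 days

For the 1D instantaneous-source solution, setting ∂C/∂t = 0 at fixed x gives v²t² + 2Dt − x² = 0, so t = (√(D² + v²x²) − D)/v².
√(D² + v²x²) = √(0.111² + 1.13² × 27.8²) = 31.41; v² = 1.2769.
t = (31.41 − 0.111)/1.2769 = 24.5 days (vs. the pure-advection estimate x/v = 24.6 d).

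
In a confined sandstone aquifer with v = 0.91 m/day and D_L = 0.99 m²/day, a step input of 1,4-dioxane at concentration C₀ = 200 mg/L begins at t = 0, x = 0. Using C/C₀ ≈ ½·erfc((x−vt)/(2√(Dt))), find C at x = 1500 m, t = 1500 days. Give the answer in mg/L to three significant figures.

For a continuous step input, C/C₀ ≈ ½·erfc((x−vt)/(2√(Dt))).
vt = 0.91 × 1500 = 1365 m and 2√(Dt) = 2√(0.99 × 1500) = 77.07 m.
Argument (x−vt)/(2√(Dt)) = (1500 − 1365)/77.07 = 1.752; ½·erfc(1.752) = 0.006612.
C = 200 × 0.006612 = 1.32 mg/L.

1.32 mg/L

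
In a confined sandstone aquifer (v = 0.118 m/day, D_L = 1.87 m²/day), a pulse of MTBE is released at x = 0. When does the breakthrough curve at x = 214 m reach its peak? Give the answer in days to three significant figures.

For the 1D instantaneous-source solution, setting ∂C/∂t = 0 at fixed x gives v²t² + 2Dt − x² = 0, so t = (√(D² + v²x²) − D)/v².
√(D² + v²x²) = √(1.87² + 0.118² × 214²) = 25.32; v² = 0.013924.
t = (25.32 − 1.87)/0.013924 = 1680 days (vs. the pure-advection estimate x/v = 1810 d).

1680 days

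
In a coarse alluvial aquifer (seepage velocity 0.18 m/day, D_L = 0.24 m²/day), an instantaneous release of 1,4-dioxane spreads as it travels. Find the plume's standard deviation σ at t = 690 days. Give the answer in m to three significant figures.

18.2 m

Dispersive spreading gives a Gaussian with σ² = 2Dt; advection only shifts the center.
σ = √(2 × 0.24 × 690) = 18.2 m.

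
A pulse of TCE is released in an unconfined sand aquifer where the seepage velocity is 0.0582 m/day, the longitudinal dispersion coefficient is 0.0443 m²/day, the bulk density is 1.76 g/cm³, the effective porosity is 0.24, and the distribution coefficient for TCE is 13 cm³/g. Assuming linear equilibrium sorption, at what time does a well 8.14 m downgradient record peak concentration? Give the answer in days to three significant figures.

12300 days

Retardation factor R = 1 + ρ_b·K_d/n = 1 + 1.76 × 13/0.24 = 96.33.
Sorption retards both mechanisms: v_R = v/R = 0.0006042 m/day, D_R = D/R = 0.0004599 m²/day.
Peak time from v_R²t² + 2D_R t − x² = 0: t = (√(D_R² + v_R²x²) − D_R)/v_R².
√(D_R² + v_R²x²) = √(0.0004599² + 0.0006042² × 8.14²) = 0.004940; v_R² = 3.651e-07.
t = (0.004940 − 0.0004599)/3.651e-07 = 12300 days.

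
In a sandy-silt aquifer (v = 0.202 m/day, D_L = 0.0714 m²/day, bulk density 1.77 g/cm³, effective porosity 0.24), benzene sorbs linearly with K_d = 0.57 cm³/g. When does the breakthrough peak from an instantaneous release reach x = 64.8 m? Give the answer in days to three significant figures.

1660 days

Retardation factor R = 1 + ρ_b·K_d/n = 1 + 1.77 × 0.57/0.24 = 5.204.
Sorption retards both mechanisms: v_R = v/R = 0.03882 m/day, D_R = D/R = 0.01372 m²/day.
Peak time from v_R²t² + 2D_R t − x² = 0: t = (√(D_R² + v_R²x²) − D_R)/v_R².
√(D_R² + v_R²x²) = √(0.01372² + 0.03882² × 64.8²) = 2.516; v_R² = 0.001507.
t = (2.516 − 0.01372)/0.001507 = 1660 days.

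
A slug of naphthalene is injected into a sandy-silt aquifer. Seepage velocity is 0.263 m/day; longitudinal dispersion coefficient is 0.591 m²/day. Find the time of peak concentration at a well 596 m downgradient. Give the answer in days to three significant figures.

For the 1D instantaneous-source solution, setting ∂C/∂t = 0 at fixed x gives v²t² + 2Dt − x² = 0, so t = (√(D² + v²x²) − D)/v².
√(D² + v²x²) = √(0.591² + 0.263² × 596²) = 156.7; v² = 0.069169.
t = (156.7 − 0.591)/0.069169 = 2260 days (vs. the pure-advection estimate x/v = 2270 d).

2260 days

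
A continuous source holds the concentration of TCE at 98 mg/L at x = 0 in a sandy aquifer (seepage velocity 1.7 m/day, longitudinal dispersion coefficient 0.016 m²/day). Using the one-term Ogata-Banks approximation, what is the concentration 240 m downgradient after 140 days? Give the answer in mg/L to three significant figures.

16.9 mg/L

For a continuous step input, C/C₀ ≈ ½·erfc((x−vt)/(2√(Dt))).
vt = 1.7 × 140 = 238 m and 2√(Dt) = 2√(0.016 × 140) = 2.993 m.
Argument (x−vt)/(2√(Dt)) = (240 − 238)/2.993 = 0.6682; ½·erfc(0.6682) = 0.1723.
C = 98 × 0.1723 = 16.9 mg/L.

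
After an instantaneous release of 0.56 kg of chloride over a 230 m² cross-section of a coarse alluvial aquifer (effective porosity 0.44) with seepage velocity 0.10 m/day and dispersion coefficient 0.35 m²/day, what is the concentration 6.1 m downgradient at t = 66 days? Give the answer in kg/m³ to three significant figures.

For an instantaneous plane source, C(x,t) = M/(n_e·A·√(4πDt)) · exp(−(x−vt)²/(4Dt)), with n_e·A the pore (flow) area.
Plume center vt = 0.10 × 66 = 6.6 m, so the well at 6.1 m is 0.5 m upgradient of the peak.
√(4πDt) = 17.04 m, giving peak height M/(n_e·A·√(4πDt)) = 0.56/(0.44 × 230 × 17.04) = 0.0003247 kg/m³.
(x−vt)²/(4Dt) = (-0.5)²/(4 × 0.35 × 66) = 0.002706; exp(−0.002706) = 0.9973.
C = 0.0003247 × 0.9973 = 0.000324 kg/m³.

0.000324 kg/m³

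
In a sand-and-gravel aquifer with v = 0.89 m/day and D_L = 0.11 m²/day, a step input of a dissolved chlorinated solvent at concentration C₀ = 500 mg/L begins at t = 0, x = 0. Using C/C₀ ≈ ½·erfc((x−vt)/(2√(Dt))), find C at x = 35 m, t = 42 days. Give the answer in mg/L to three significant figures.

392 mg/L

For a continuous step input, C/C₀ ≈ ½·erfc((x−vt)/(2√(Dt))).
vt = 0.89 × 42 = 37.38 m and 2√(Dt) = 2√(0.11 × 42) = 4.299 m.
Argument (x−vt)/(2√(Dt)) = (35 − 37.38)/4.299 = -0.5536; ½·erfc(-0.5536) = 0.7832.
C = 500 × 0.7832 = 392 mg/L.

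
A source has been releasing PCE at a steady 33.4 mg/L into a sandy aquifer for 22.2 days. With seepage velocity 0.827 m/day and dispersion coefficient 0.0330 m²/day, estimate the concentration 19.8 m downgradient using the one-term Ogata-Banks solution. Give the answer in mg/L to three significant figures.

For a continuous step input, C/C₀ ≈ ½·erfc((x−vt)/(2√(Dt))).
vt = 0.827 × 22.2 = 18.3594 m and 2√(Dt) = 2√(0.0330 × 22.2) = 1.712 m.
Argument (x−vt)/(2√(Dt)) = (19.8 − 18.3594)/1.712 = 0.8415; ½·erfc(0.8415) = 0.1170.
C = 33.4 × 0.1170 = 3.91 mg/L.

3.91 mg/L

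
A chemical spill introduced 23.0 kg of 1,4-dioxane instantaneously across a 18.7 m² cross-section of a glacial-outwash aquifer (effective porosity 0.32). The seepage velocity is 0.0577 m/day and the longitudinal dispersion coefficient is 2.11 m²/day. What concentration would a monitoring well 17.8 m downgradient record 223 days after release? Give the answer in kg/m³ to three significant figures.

For an instantaneous plane source, C(x,t) = M/(n_e·A·√(4πDt)) · exp(−(x−vt)²/(4Dt)), with n_e·A the pore (flow) area.
Plume center vt = 0.0577 × 223 = 12.8671 m, so the well at 17.8 m is 4.9329 m downgradient of the peak.
√(4πDt) = 76.90 m, giving peak height M/(n_e·A·√(4πDt)) = 23.0/(0.32 × 18.7 × 76.90) = 0.04998 kg/m³.
(x−vt)²/(4Dt) = (4.9329)²/(4 × 2.11 × 223) = 0.01293; exp(−0.01293) = 0.9872.
C = 0.04998 × 0.9872 = 0.0493 kg/m³.

0.0493 kg/m³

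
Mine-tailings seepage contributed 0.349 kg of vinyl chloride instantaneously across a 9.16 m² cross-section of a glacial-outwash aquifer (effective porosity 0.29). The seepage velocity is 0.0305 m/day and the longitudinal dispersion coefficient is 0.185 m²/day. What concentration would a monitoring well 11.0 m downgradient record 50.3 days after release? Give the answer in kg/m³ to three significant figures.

0.00109 kg/m³

For an instantaneous plane source, C(x,t) = M/(n_e·A·√(4πDt)) · exp(−(x−vt)²/(4Dt)), with n_e·A the pore (flow) area.
Plume center vt = 0.0305 × 50.3 = 1.53415 m, so the well at 11.0 m is 9.46585 m downgradient of the peak.
√(4πDt) = 10.81 m, giving peak height M/(n_e·A·√(4πDt)) = 0.349/(0.29 × 9.16 × 10.81) = 0.01215 kg/m³.
(x−vt)²/(4Dt) = (9.46585)²/(4 × 0.185 × 50.3) = 2.407; exp(−2.407) = 0.09009.
C = 0.01215 × 0.09009 = 0.00109 kg/m³.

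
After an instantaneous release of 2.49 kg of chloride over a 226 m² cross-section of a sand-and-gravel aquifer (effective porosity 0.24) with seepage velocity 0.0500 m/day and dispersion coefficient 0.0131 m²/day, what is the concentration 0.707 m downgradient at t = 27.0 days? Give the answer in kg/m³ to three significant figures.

0.0163 kg/m³

For an instantaneous plane source, C(x,t) = M/(n_e·A·√(4πDt)) · exp(−(x−vt)²/(4Dt)), with n_e·A the pore (flow) area.
Plume center vt = 0.0500 × 27.0 = 1.35 m, so the well at 0.707 m is 0.643 m upgradient of the peak.
√(4πDt) = 2.108 m, giving peak height M/(n_e·A·√(4πDt)) = 2.49/(0.24 × 226 × 2.108) = 0.02178 kg/m³.
(x−vt)²/(4Dt) = (-0.643)²/(4 × 0.0131 × 27.0) = 0.2922; exp(−0.2922) = 0.7466.
C = 0.02178 × 0.7466 = 0.0163 kg/m³.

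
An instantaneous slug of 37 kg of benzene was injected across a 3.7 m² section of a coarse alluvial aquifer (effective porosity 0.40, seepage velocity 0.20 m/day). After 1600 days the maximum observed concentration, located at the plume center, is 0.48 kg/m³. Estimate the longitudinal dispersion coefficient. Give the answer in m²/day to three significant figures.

0.135 m²/day

At the plume center C_max = M/(n_e·A·√(4πDt)), so D = M²/(4πt·(n_e·A·C_max)²).
n_e·A·C_max = 0.40 × 3.7 × 0.48 = 0.7104 kg/m.
D = 37²/(4π × 1600 × 0.7104²) = 0.135 m²/day.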